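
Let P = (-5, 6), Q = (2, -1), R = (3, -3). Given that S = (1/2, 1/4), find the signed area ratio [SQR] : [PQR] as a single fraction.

[PQR] = ½·((-5)·(-1−(-3)) + 2·(-3−6) + 3·(6−(-1))) = ½·(-10 − 18 + 21) = -7/2.
[SQR] = ½·((1/2)·(-1−(-3)) + 2·(-3−(1/4)) + 3·(1/4−(-1))) = ½·(1 − 13/2 + 15/4) = -7/8, so the ratio is (-7/8)/(-7/2) = 1/4.

1/4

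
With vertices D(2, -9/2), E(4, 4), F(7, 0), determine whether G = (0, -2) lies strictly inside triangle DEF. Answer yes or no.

Barycentric coordinates of G: (68/67, 43/67, -44/67).
The three coordinates are positive, positive, negative; a point is interior exactly when all three are positive.

no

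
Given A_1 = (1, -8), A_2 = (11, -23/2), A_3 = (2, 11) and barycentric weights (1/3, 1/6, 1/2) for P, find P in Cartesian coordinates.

P = (1/3)·A_1 + (1/6)·A_2 + (1/2)·A_3.
x-coordinate: (1/3)·1 + (1/6)·11 + (1/2)·2 = 19/6.
y-coordinate: (1/3)·(-8) + (1/6)·(-23/2) + (1/2)·11 = 11/12.

(19/6, 11/12)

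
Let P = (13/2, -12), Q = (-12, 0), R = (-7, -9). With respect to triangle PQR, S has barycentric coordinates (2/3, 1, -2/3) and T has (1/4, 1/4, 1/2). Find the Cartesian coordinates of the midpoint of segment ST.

Barycentric coordinates of the midpoint are the average: (11/24, 5/8, -1/12).
Converting: (11/24)·P + (5/8)·Q + (-1/12)·R = (-63/16, -19/4).

(-63/16, -19/4)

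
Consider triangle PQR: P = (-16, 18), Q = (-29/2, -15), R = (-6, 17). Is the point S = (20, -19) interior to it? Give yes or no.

no

Barycentric coordinates of S: (-2276/657, 668/657, 755/219).
The three coordinates are negative, positive, positive; a point is interior exactly when all three are positive.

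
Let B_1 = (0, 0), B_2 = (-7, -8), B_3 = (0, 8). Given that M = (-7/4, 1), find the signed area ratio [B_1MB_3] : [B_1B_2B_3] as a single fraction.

[B_1B_2B_3] = ½·(0·(-8−8) + (-7)·(8−0) + 0·(0−(-8))) = ½·(0 − 56 + 0) = -28.
[B_1MB_3] = ½·(0·(1−8) + (-7/4)·(8−0) + 0·(0−1)) = ½·(0 − 14 + 0) = -7, so the ratio is (-7)/(-28) = 1/4.

1/4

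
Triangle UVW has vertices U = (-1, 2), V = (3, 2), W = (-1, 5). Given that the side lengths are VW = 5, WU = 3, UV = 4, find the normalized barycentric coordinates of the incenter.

(5/12, 1/4, 1/3)

The incenter has barycentric coordinates proportional to the opposite side lengths: (5 : 3 : 4).
Normalizing by 5+3+4 = 12 gives (5/12, 1/4, 1/3).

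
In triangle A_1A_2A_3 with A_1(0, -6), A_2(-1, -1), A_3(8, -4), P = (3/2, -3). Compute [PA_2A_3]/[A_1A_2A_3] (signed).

1/4

[A_1A_2A_3] = ½·(0·(-1−(-4)) + (-1)·(-4−(-6)) + 8·(-6−(-1))) = ½·(0 − 2 − 40) = -21.
[PA_2A_3] = ½·((3/2)·(-1−(-4)) + (-1)·(-4−(-3)) + 8·(-3−(-1))) = ½·(9/2 + 1 − 16) = -21/4, so the ratio is (-21/4)/(-21) = 1/4.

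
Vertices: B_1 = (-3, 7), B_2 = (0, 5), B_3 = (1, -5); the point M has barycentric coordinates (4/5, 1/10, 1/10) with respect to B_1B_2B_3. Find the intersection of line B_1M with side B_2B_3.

Line B_1M meets B_2B_3 where the B_1-coordinate vanishes; zeroing M's B_1-weight and renormalizing leaves B_2, B_3-weights 1/10 : 1/10 → (1/2, 1/2).
So N = (1/2)·B_2 + (1/2)·B_3 = (1/2, 0).

(1/2, 0)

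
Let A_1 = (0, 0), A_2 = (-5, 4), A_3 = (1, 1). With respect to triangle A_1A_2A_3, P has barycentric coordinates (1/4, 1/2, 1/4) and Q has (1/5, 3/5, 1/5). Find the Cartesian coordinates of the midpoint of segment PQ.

Barycentric coordinates of the midpoint are the average: (9/40, 11/20, 9/40).
Converting: (9/40)·A_1 + (11/20)·A_2 + (9/40)·A_3 = (-101/40, 97/40).

(-101/40, 97/40)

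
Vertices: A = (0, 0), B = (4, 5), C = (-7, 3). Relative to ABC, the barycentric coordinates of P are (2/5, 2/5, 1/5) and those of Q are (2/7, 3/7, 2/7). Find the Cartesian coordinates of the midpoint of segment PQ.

(-3/70, 14/5)

Barycentric coordinates of the midpoint are the average: (12/35, 29/70, 17/70).
Converting: (12/35)·A + (29/70)·B + (17/70)·C = (-3/70, 14/5).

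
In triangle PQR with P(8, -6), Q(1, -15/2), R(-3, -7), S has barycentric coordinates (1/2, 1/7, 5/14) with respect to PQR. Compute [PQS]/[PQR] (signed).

5/14

The signed ratio [PQS]/[PQR] equals the barycentric coordinate of S at vertex R, which is 5/14.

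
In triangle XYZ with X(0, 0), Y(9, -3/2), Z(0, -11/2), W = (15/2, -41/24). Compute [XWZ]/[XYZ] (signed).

[XYZ] = ½·(0·(-3/2−(-11/2)) + 9·(-11/2−0) + 0·(0−(-3/2))) = ½·(0 − 99/2 + 0) = -99/4.
[XWZ] = ½·(0·(-41/24−(-11/2)) + (15/2)·(-11/2−0) + 0·(0−(-41/24))) = ½·(0 − 165/4 + 0) = -165/8, so the ratio is (-165/8)/(-99/4) = 5/6.

5/6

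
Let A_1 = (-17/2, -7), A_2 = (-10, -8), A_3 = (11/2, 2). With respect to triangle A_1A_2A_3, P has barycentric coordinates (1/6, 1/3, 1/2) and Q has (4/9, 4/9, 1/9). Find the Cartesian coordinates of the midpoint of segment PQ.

Barycentric coordinates of the midpoint are the average: (11/36, 7/18, 11/36).
Converting: (11/36)·A_1 + (7/18)·A_2 + (11/36)·A_3 = (-173/36, -167/36).

(-173/36, -167/36)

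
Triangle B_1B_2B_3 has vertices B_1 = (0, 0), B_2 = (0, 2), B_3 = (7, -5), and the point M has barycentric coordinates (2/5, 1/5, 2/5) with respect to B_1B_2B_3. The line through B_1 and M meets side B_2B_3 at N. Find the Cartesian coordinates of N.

Line B_1M meets B_2B_3 where the B_1-coordinate vanishes; zeroing M's B_1-weight and renormalizing leaves B_2, B_3-weights 1/5 : 2/5 → (1/3, 2/3).
So N = (1/3)·B_2 + (2/3)·B_3 = (14/3, -8/3).

(14/3, -8/3)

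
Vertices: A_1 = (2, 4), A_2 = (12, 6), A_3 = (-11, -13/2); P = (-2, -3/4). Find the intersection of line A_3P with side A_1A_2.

(7, 5)

Barycentric coordinates of P with respect to A_1A_2A_3: (1/4, 1/4, 1/2).
On side A_1A_2 the A_3-coordinate is zero; dropping P's A_3-weight 1/2 and renormalizing the remaining 1/4 : 1/4 gives weights 1/2, 1/2 on A_1, A_2.
Q = (1/2)·(2, 4) + (1/2)·(12, 6) = (7, 5).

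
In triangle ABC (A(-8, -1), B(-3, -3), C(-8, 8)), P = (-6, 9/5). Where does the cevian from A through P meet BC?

(-11/2, 5/2)

Barycentric coordinates of P with respect to ABC: (1/5, 2/5, 2/5).
On side BC the A-coordinate is zero; dropping P's A-weight 1/5 and renormalizing the remaining 2/5 : 2/5 gives weights 1/2, 1/2 on B, C.
Q = (1/2)·(-3, -3) + (1/2)·(-8, 8) = (-11/2, 5/2).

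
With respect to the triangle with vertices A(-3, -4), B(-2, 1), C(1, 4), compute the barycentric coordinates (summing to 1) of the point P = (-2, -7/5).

(3/5, 1/5, 1/5)

Signed area of the reference triangle: [ABC] = ½·((-3)·(1−4) + (-2)·(4−(-4)) + 1·(-4−1)) = ½·(9 − 16 − 5) = -6.
[PBC] = ½·((-2)·(1−4) + (-2)·(4−(-7/5)) + 1·(-7/5−1)) = ½·(6 − 54/5 − 12/5) = -18/5, so the A-coordinate is (-18/5)/(-6) = 3/5.
[APC] = ½·((-3)·(-7/5−4) + (-2)·(4−(-4)) + 1·(-4−(-7/5))) = ½·(81/5 − 16 − 13/5) = -6/5, so the B-coordinate is 1/5.
[ABP] = ½·((-3)·(1−(-7/5)) + (-2)·(-7/5−(-4)) + (-2)·(-4−1)) = ½·(-36/5 − 26/5 + 10) = -6/5, so the C-coordinate is 1/5.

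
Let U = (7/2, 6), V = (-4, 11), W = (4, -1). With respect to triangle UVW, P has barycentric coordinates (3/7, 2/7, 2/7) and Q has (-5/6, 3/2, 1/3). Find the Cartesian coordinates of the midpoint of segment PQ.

(-73/24, 697/84)

Barycentric coordinates of the midpoint are the average: (-17/84, 25/28, 13/42).
Converting: (-17/84)·U + (25/28)·V + (13/42)·W = (-73/24, 697/84).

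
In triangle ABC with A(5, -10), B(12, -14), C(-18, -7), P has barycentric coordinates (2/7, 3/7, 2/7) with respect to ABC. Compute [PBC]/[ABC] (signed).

The signed ratio [PBC]/[ABC] equals the barycentric coordinate of P at vertex A, which is 2/7.

2/7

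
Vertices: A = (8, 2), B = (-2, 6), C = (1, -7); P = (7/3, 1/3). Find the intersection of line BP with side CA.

(9/2, -5/2)

Barycentric coordinates of P with respect to ABC: (1/3, 1/3, 1/3).
On side CA the B-coordinate is zero; dropping P's B-weight 1/3 and renormalizing the remaining 1/3 : 1/3 gives weights 1/2, 1/2 on C, A.
Q = (1/2)·(1, -7) + (1/2)·(8, 2) = (9/2, -5/2).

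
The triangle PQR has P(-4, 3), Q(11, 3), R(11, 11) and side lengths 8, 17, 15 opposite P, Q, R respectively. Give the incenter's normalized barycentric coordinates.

The incenter has barycentric coordinates proportional to the opposite side lengths: (8 : 17 : 15).
Normalizing by 8+17+15 = 40 gives (1/5, 17/40, 3/8).

(1/5, 17/40, 3/8)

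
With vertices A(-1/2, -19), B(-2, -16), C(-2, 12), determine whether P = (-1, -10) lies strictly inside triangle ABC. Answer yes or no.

Barycentric coordinates of P: (2/3, 1/21, 2/7).
The three coordinates are positive, positive, positive; a point is interior exactly when all three are positive.

yes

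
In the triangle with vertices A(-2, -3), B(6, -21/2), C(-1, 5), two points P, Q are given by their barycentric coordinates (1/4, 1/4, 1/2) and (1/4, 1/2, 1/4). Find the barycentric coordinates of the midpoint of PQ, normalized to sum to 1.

Since both coordinate triples sum to 1, the midpoint's barycentrics are the componentwise average.
(1/4+1/4)/2 = 1/4; similarly 3/8 and 3/8.

(1/4, 3/8, 3/8)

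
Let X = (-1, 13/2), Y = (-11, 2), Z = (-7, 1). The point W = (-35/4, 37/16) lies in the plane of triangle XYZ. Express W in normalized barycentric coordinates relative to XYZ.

Signed area of the reference triangle: [XYZ] = ½·((-1)·(2−1) + (-11)·(1−(13/2)) + (-7)·(13/2−2)) = ½·(-1 + 121/2 − 63/2) = 14.
[WYZ] = ½·((-35/4)·(2−1) + (-11)·(1−(37/16)) + (-7)·(37/16−2)) = ½·(-35/4 + 231/16 − 35/16) = 7/4, so the X-coordinate is (7/4)/14 = 1/8.
[XWZ] = ½·((-1)·(37/16−1) + (-35/4)·(1−(13/2)) + (-7)·(13/2−(37/16))) = ½·(-21/16 + 385/8 − 469/16) = 35/4, so the Y-coordinate is 5/8.
[XYW] = ½·((-1)·(2−(37/16)) + (-11)·(37/16−(13/2)) + (-35/4)·(13/2−2)) = ½·(5/16 + 737/16 − 315/8) = 7/2, so the Z-coordinate is 1/4.

(1/8, 5/8, 1/4)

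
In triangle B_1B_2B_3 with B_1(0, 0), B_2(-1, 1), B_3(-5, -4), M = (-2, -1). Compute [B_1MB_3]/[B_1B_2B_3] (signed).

1/3

[B_1B_2B_3] = ½·(0·(1−(-4)) + (-1)·(-4−0) + (-5)·(0−1)) = ½·(0 + 4 + 5) = 9/2.
[B_1MB_3] = ½·(0·(-1−(-4)) + (-2)·(-4−0) + (-5)·(0−(-1))) = ½·(0 + 8 − 5) = 3/2, so the ratio is (3/2)/(9/2) = 1/3.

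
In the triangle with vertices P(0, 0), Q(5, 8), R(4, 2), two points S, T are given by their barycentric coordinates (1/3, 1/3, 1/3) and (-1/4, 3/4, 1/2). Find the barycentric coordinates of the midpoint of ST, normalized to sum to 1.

Since both coordinate triples sum to 1, the midpoint's barycentrics are the componentwise average.
(1/3+-1/4)/2 = 1/24; similarly 13/24 and 5/12.

(1/24, 13/24, 5/12)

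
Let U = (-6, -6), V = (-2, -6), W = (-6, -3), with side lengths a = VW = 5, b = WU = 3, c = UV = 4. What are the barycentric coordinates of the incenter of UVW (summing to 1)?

The incenter has barycentric coordinates proportional to the opposite side lengths: (5 : 3 : 4).
Normalizing by 5+3+4 = 12 gives (5/12, 1/4, 1/3).

(5/12, 1/4, 1/3)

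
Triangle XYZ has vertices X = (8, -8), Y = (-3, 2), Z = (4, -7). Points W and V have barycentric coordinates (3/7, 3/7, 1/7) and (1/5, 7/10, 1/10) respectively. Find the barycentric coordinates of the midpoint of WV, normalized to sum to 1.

Since both coordinate triples sum to 1, the midpoint's barycentrics are the componentwise average.
(3/7+1/5)/2 = 11/35; similarly 79/140 and 17/140.

(11/35, 79/140, 17/140)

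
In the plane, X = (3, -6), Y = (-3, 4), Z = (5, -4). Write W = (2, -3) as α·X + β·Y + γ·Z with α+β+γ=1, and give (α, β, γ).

Signed area of the reference triangle: [XYZ] = ½·(3·(4−(-4)) + (-3)·(-4−(-6)) + 5·(-6−4)) = ½·(24 − 6 − 50) = -16.
[WYZ] = ½·(2·(4−(-4)) + (-3)·(-4−(-3)) + 5·(-3−4)) = ½·(16 + 3 − 35) = -8, so the X-coordinate is (-8)/(-16) = 1/2.
[XWZ] = ½·(3·(-3−(-4)) + 2·(-4−(-6)) + 5·(-6−(-3))) = ½·(3 + 4 − 15) = -4, so the Y-coordinate is 1/4.
[XYW] = ½·(3·(4−(-3)) + (-3)·(-3−(-6)) + 2·(-6−4)) = ½·(21 − 9 − 20) = -4, so the Z-coordinate is 1/4.

(1/2, 1/4, 1/4)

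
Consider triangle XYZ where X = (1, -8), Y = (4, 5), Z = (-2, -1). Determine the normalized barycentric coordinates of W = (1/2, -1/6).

(1/6, 1/3, 1/2)

Signed area of the reference triangle: [XYZ] = ½·(1·(5−(-1)) + 4·(-1−(-8)) + (-2)·(-8−5)) = ½·(6 + 28 + 26) = 30.
[WYZ] = ½·((1/2)·(5−(-1)) + 4·(-1−(-1/6)) + (-2)·(-1/6−5)) = ½·(3 − 10/3 + 31/3) = 5, so the X-coordinate is 5/30 = 1/6.
[XWZ] = ½·(1·(-1/6−(-1)) + (1/2)·(-1−(-8)) + (-2)·(-8−(-1/6))) = ½·(5/6 + 7/2 + 47/3) = 10, so the Y-coordinate is 1/3.
[XYW] = ½·(1·(5−(-1/6)) + 4·(-1/6−(-8)) + (1/2)·(-8−5)) = ½·(31/6 + 94/3 − 13/2) = 15, so the Z-coordinate is 1/2.
Check: 1/6 + 1/3 + 1/2 = 1.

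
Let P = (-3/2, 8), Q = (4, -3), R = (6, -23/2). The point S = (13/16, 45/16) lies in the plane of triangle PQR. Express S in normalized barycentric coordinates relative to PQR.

(5/8, 1/4, 1/8)

Signed area of the reference triangle: [PQR] = ½·((-3/2)·(-3−(-23/2)) + 4·(-23/2−8) + 6·(8−(-3))) = ½·(-51/4 − 78 + 66) = -99/8.
[SQR] = ½·((13/16)·(-3−(-23/2)) + 4·(-23/2−(45/16)) + 6·(45/16−(-3))) = ½·(221/32 − 229/4 + 279/8) = -495/64, so the P-coordinate is (-495/64)/(-99/8) = 5/8.
[PSR] = ½·((-3/2)·(45/16−(-23/2)) + (13/16)·(-23/2−8) + 6·(8−(45/16))) = ½·(-687/32 − 507/32 + 249/8) = -99/32, so the Q-coordinate is 1/4.
[PQS] = ½·((-3/2)·(-3−(45/16)) + 4·(45/16−8) + (13/16)·(8−(-3))) = ½·(279/32 − 83/4 + 143/16) = -99/64, so the R-coordinate is 1/8.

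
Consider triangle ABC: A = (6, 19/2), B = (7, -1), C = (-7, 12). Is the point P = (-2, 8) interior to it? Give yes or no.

Barycentric coordinates of P: (9/134, 79/268, 171/268).
The three coordinates are positive, positive, positive; a point is interior exactly when all three are positive.

yes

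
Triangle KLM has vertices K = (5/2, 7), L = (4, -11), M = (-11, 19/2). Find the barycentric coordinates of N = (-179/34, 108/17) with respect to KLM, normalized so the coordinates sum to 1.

(5/17, 2/17, 10/17)

Signed area of the reference triangle: [KLM] = ½·((5/2)·(-11−(19/2)) + 4·(19/2−7) + (-11)·(7−(-11))) = ½·(-205/4 + 10 − 198) = -957/8.
[NLM] = ½·((-179/34)·(-11−(19/2)) + 4·(19/2−(108/17)) + (-11)·(108/17−(-11))) = ½·(7339/68 + 214/17 − 3245/17) = -4785/136, so the K-coordinate is (-4785/136)/(-957/8) = 5/17.
[KNM] = ½·((5/2)·(108/17−(19/2)) + (-179/34)·(19/2−7) + (-11)·(7−(108/17))) = ½·(-535/68 − 895/68 − 121/17) = -957/68, so the L-coordinate is 2/17.
[KLN] = ½·((5/2)·(-11−(108/17)) + 4·(108/17−7) + (-179/34)·(7−(-11))) = ½·(-1475/34 − 44/17 − 1611/17) = -4785/68, so the M-coordinate is 10/17.
Check: 5/17 + 2/17 + 10/17 = 1.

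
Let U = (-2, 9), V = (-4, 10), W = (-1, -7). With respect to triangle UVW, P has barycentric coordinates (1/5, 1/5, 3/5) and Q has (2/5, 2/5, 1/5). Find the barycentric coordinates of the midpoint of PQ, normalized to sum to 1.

(3/10, 3/10, 2/5)

Since both coordinate triples sum to 1, the midpoint's barycentrics are the componentwise average.
(1/5+2/5)/2 = 3/10; similarly 3/10 and 2/5.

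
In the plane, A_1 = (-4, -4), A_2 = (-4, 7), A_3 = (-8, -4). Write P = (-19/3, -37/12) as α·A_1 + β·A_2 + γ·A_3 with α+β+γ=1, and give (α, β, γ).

(1/3, 1/12, 7/12)

Signed area of the reference triangle: [A_1A_2A_3] = ½·((-4)·(7−(-4)) + (-4)·(-4−(-4)) + (-8)·(-4−7)) = ½·(-44 + 0 + 88) = 22.
[PA_2A_3] = ½·((-19/3)·(7−(-4)) + (-4)·(-4−(-37/12)) + (-8)·(-37/12−7)) = ½·(-209/3 + 11/3 + 242/3) = 22/3, so the A_1-coordinate is (22/3)/22 = 1/3.
[A_1PA_3] = ½·((-4)·(-37/12−(-4)) + (-19/3)·(-4−(-4)) + (-8)·(-4−(-37/12))) = ½·(-11/3 + 0 + 22/3) = 11/6, so the A_2-coordinate is 1/12.
[A_1A_2P] = ½·((-4)·(7−(-37/12)) + (-4)·(-37/12−(-4)) + (-19/3)·(-4−7)) = ½·(-121/3 − 11/3 + 209/3) = 77/6, so the A_3-coordinate is 7/12.
Check: 1/3 + 1/12 + 7/12 = 1.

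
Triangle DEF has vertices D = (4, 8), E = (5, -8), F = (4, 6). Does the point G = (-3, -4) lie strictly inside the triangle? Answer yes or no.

Barycentric coordinates of G: (-54, -7, 62).
The three coordinates are negative, negative, positive; a point is interior exactly when all three are positive.

no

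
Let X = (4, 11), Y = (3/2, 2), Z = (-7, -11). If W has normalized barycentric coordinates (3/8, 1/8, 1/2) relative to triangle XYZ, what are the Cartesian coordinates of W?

(-29/16, -9/8)

W = (3/8)·X + (1/8)·Y + (1/2)·Z.
x-coordinate: (3/8)·4 + (1/8)·(3/2) + (1/2)·(-7) = -29/16.
y-coordinate: (3/8)·11 + (1/8)·2 + (1/2)·(-11) = -9/8.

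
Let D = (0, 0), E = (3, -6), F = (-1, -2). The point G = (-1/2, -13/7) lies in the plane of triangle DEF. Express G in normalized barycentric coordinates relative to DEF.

Signed area of the reference triangle: [DEF] = ½·(0·(-6−(-2)) + 3·(-2−0) + (-1)·(0−(-6))) = ½·(0 − 6 − 6) = -6.
[GEF] = ½·((-1/2)·(-6−(-2)) + 3·(-2−(-13/7)) + (-1)·(-13/7−(-6))) = ½·(2 − 3/7 − 29/7) = -9/7, so the D-coordinate is (-9/7)/(-6) = 3/14.
[DGF] = ½·(0·(-13/7−(-2)) + (-1/2)·(-2−0) + (-1)·(0−(-13/7))) = ½·(0 + 1 − 13/7) = -3/7, so the E-coordinate is 1/14.
[DEG] = ½·(0·(-6−(-13/7)) + 3·(-13/7−0) + (-1/2)·(0−(-6))) = ½·(0 − 39/7 − 3) = -30/7, so the F-coordinate is 5/7.
Check: 3/14 + 1/14 + 5/7 = 1.

(3/14, 1/14, 5/7)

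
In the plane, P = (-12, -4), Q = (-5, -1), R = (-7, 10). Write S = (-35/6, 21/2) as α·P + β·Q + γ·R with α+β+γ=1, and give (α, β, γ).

(-1/6, 1/6, 1)

Signed area of the reference triangle: [PQR] = ½·((-12)·(-1−10) + (-5)·(10−(-4)) + (-7)·(-4−(-1))) = ½·(132 − 70 + 21) = 83/2.
[SQR] = ½·((-35/6)·(-1−10) + (-5)·(10−(21/2)) + (-7)·(21/2−(-1))) = ½·(385/6 + 5/2 − 161/2) = -83/12, so the P-coordinate is (-83/12)/(83/2) = -1/6.
[PSR] = ½·((-12)·(21/2−10) + (-35/6)·(10−(-4)) + (-7)·(-4−(21/2))) = ½·(-6 − 245/3 + 203/2) = 83/12, so the Q-coordinate is 1/6.
[PQS] = ½·((-12)·(-1−(21/2)) + (-5)·(21/2−(-4)) + (-35/6)·(-4−(-1))) = ½·(138 − 145/2 + 35/2) = 83/2, so the R-coordinate is 1.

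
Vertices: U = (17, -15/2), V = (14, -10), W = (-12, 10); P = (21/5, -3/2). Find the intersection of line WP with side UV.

(15, -55/6)

Barycentric coordinates of P with respect to UVW: (1/5, 2/5, 2/5).
On side UV the W-coordinate is zero; dropping P's W-weight 2/5 and renormalizing the remaining 1/5 : 2/5 gives weights 1/3, 2/3 on U, V.
Q = (1/3)·(17, -15/2) + (2/3)·(14, -10) = (15, -55/6).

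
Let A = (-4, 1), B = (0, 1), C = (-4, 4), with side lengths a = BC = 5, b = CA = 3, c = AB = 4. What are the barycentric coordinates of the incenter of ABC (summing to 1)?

(5/12, 1/4, 1/3)

The incenter has barycentric coordinates proportional to the opposite side lengths: (5 : 3 : 4).
Normalizing by 5+3+4 = 12 gives (5/12, 1/4, 1/3).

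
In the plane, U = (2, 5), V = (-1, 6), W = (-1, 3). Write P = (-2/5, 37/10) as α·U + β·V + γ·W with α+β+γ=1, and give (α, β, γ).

Signed area of the reference triangle: [UVW] = ½·(2·(6−3) + (-1)·(3−5) + (-1)·(5−6)) = ½·(6 + 2 + 1) = 9/2.
[PVW] = ½·((-2/5)·(6−3) + (-1)·(3−(37/10)) + (-1)·(37/10−6)) = ½·(-6/5 + 7/10 + 23/10) = 9/10, so the U-coordinate is (9/10)/(9/2) = 1/5.
[UPW] = ½·(2·(37/10−3) + (-2/5)·(3−5) + (-1)·(5−(37/10))) = ½·(7/5 + 4/5 − 13/10) = 9/20, so the V-coordinate is 1/10.
[UVP] = ½·(2·(6−(37/10)) + (-1)·(37/10−5) + (-2/5)·(5−6)) = ½·(23/5 + 13/10 + 2/5) = 63/20, so the W-coordinate is 7/10.

(1/5, 1/10, 7/10)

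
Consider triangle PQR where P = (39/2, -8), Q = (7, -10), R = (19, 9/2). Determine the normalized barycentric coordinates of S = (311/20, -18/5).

(3/10, 3/10, 2/5)

Signed area of the reference triangle: [PQR] = ½·((39/2)·(-10−(9/2)) + 7·(9/2−(-8)) + 19·(-8−(-10))) = ½·(-1131/4 + 175/2 + 38) = -629/8.
[SQR] = ½·((311/20)·(-10−(9/2)) + 7·(9/2−(-18/5)) + 19·(-18/5−(-10))) = ½·(-9019/40 + 567/10 + 608/5) = -1887/80, so the P-coordinate is (-1887/80)/(-629/8) = 3/10.
[PSR] = ½·((39/2)·(-18/5−(9/2)) + (311/20)·(9/2−(-8)) + 19·(-8−(-18/5))) = ½·(-3159/20 + 1555/8 − 418/5) = -1887/80, so the Q-coordinate is 3/10.
[PQS] = ½·((39/2)·(-10−(-18/5)) + 7·(-18/5−(-8)) + (311/20)·(-8−(-10))) = ½·(-624/5 + 154/5 + 311/10) = -629/20, so the R-coordinate is 2/5.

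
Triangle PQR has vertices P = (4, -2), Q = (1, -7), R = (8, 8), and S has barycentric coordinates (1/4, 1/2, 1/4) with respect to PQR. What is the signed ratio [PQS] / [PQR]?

1/4

The signed ratio [PQS]/[PQR] equals the barycentric coordinate of S at vertex R, which is 1/4.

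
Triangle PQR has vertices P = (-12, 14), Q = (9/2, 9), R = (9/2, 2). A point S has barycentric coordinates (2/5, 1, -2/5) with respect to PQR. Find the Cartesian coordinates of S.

(-21/10, 69/5)

S = (2/5)·P + 1·Q + (-2/5)·R.
x-coordinate: (2/5)·(-12) + 1·(9/2) + (-2/5)·(9/2) = -21/10.
y-coordinate: (2/5)·14 + 1·9 + (-2/5)·2 = 69/5.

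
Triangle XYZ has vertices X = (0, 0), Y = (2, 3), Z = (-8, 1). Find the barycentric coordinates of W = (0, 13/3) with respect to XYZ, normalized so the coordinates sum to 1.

Signed area of the reference triangle: [XYZ] = ½·(0·(3−1) + 2·(1−0) + (-8)·(0−3)) = ½·(0 + 2 + 24) = 13.
[WYZ] = ½·(0·(3−1) + 2·(1−(13/3)) + (-8)·(13/3−3)) = ½·(0 − 20/3 − 32/3) = -26/3, so the X-coordinate is (-26/3)/13 = -2/3.
[XWZ] = ½·(0·(13/3−1) + 0·(1−0) + (-8)·(0−(13/3))) = ½·(0 + 0 + 104/3) = 52/3, so the Y-coordinate is 4/3.
[XYW] = ½·(0·(3−(13/3)) + 2·(13/3−0) + 0·(0−3)) = ½·(0 + 26/3 + 0) = 13/3, so the Z-coordinate is 1/3.

(-2/3, 4/3, 1/3)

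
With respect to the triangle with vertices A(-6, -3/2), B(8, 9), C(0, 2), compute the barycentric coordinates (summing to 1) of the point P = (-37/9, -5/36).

Signed area of the reference triangle: [ABC] = ½·((-6)·(9−2) + 8·(2−(-3/2)) + 0·(-3/2−9)) = ½·(-42 + 28 + 0) = -7.
[PBC] = ½·((-37/9)·(9−2) + 8·(2−(-5/36)) + 0·(-5/36−9)) = ½·(-259/9 + 154/9 + 0) = -35/6, so the A-coordinate is (-35/6)/(-7) = 5/6.
[APC] = ½·((-6)·(-5/36−2) + (-37/9)·(2−(-3/2)) + 0·(-3/2−(-5/36))) = ½·(77/6 − 259/18 + 0) = -7/9, so the B-coordinate is 1/9.
[ABP] = ½·((-6)·(9−(-5/36)) + 8·(-5/36−(-3/2)) + (-37/9)·(-3/2−9)) = ½·(-329/6 + 98/9 + 259/6) = -7/18, so the C-coordinate is 1/18.

(5/6, 1/9, 1/18)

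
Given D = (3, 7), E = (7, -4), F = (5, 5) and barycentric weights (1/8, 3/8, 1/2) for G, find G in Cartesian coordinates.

(11/2, 15/8)

G = (1/8)·D + (3/8)·E + (1/2)·F.
x-coordinate: (1/8)·3 + (3/8)·7 + (1/2)·5 = 11/2.
y-coordinate: (1/8)·7 + (3/8)·(-4) + (1/2)·5 = 15/8.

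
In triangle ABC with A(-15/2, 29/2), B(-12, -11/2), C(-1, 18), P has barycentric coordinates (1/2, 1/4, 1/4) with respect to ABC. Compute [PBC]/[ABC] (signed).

1/2

The signed ratio [PBC]/[ABC] equals the barycentric coordinate of P at vertex A, which is 1/2.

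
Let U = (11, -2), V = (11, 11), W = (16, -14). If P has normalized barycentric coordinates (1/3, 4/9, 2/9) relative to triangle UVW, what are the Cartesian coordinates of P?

(109/9, 10/9)

P = (1/3)·U + (4/9)·V + (2/9)·W.
x-coordinate: (1/3)·11 + (4/9)·11 + (2/9)·16 = 109/9.
y-coordinate: (1/3)·(-2) + (4/9)·11 + (2/9)·(-14) = 10/9.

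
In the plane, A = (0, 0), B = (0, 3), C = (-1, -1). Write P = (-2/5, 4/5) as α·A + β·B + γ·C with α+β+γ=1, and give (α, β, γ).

Signed area of the reference triangle: [ABC] = ½·(0·(3−(-1)) + 0·(-1−0) + (-1)·(0−3)) = ½·(0 + 0 + 3) = 3/2.
[PBC] = ½·((-2/5)·(3−(-1)) + 0·(-1−(4/5)) + (-1)·(4/5−3)) = ½·(-8/5 + 0 + 11/5) = 3/10, so the A-coordinate is (3/10)/(3/2) = 1/5.
[APC] = ½·(0·(4/5−(-1)) + (-2/5)·(-1−0) + (-1)·(0−(4/5))) = ½·(0 + 2/5 + 4/5) = 3/5, so the B-coordinate is 2/5.
[ABP] = ½·(0·(3−(4/5)) + 0·(4/5−0) + (-2/5)·(0−3)) = ½·(0 + 0 + 6/5) = 3/5, so the C-coordinate is 2/5.
Check: 1/5 + 2/5 + 2/5 = 1.

(1/5, 2/5, 2/5)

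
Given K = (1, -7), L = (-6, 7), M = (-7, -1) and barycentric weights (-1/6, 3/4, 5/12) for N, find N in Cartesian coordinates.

(-91/12, 6)

N = (-1/6)·K + (3/4)·L + (5/12)·M.
x-coordinate: (-1/6)·1 + (3/4)·(-6) + (5/12)·(-7) = -91/12.
y-coordinate: (-1/6)·(-7) + (3/4)·7 + (5/12)·(-1) = 6.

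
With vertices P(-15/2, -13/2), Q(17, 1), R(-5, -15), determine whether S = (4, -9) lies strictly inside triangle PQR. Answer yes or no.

no

Barycentric coordinates of S: (-12/227, 183/454, 295/454).
The three coordinates are negative, positive, positive; a point is interior exactly when all three are positive.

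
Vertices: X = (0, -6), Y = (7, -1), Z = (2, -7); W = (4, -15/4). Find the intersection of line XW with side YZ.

(16/3, -3)

Barycentric coordinates of W with respect to XYZ: (1/4, 1/2, 1/4).
On side YZ the X-coordinate is zero; dropping W's X-weight 1/4 and renormalizing the remaining 1/2 : 1/4 gives weights 2/3, 1/3 on Y, Z.
V = (2/3)·(7, -1) + (1/3)·(2, -7) = (16/3, -3).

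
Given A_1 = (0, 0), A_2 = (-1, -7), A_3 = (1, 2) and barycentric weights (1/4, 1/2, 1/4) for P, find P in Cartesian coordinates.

(-1/4, -3)

P = (1/4)·A_1 + (1/2)·A_2 + (1/4)·A_3.
x-coordinate: (1/4)·0 + (1/2)·(-1) + (1/4)·1 = -1/4.
y-coordinate: (1/4)·0 + (1/2)·(-7) + (1/4)·2 = -3.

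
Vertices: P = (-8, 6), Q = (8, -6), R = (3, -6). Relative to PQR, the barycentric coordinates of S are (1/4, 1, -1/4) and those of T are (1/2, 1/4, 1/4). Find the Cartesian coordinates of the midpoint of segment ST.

Barycentric coordinates of the midpoint are the average: (3/8, 5/8, 0).
Converting: (3/8)·P + (5/8)·Q + 0·R = (2, -3/2).

(2, -3/2)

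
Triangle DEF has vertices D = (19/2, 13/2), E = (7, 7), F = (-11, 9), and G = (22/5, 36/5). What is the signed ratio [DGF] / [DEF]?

2/5

[DEF] = ½·((19/2)·(7−9) + 7·(9−(13/2)) + (-11)·(13/2−7)) = ½·(-19 + 35/2 + 11/2) = 2.
[DGF] = ½·((19/2)·(36/5−9) + (22/5)·(9−(13/2)) + (-11)·(13/2−(36/5))) = ½·(-171/10 + 11 + 77/10) = 4/5, so the ratio is (4/5)/2 = 2/5.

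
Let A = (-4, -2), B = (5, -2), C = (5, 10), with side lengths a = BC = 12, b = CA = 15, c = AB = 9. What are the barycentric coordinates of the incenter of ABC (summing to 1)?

The incenter has barycentric coordinates proportional to the opposite side lengths: (12 : 15 : 9).
Normalizing by 12+15+9 = 36 gives (1/3, 5/12, 1/4).

(1/3, 5/12, 1/4)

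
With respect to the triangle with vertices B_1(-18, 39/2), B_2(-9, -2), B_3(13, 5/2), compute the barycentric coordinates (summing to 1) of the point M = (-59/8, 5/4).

Signed area of the reference triangle: [B_1B_2B_3] = ½·((-18)·(-2−(5/2)) + (-9)·(5/2−(39/2)) + 13·(39/2−(-2))) = ½·(81 + 153 + 559/2) = 1027/4.
[MB_2B_3] = ½·((-59/8)·(-2−(5/2)) + (-9)·(5/2−(5/4)) + 13·(5/4−(-2))) = ½·(531/16 − 45/4 + 169/4) = 1027/32, so the B_1-coordinate is (1027/32)/(1027/4) = 1/8.
[B_1MB_3] = ½·((-18)·(5/4−(5/2)) + (-59/8)·(5/2−(39/2)) + 13·(39/2−(5/4))) = ½·(45/2 + 1003/8 + 949/4) = 3081/16, so the B_2-coordinate is 3/4.
[B_1B_2M] = ½·((-18)·(-2−(5/4)) + (-9)·(5/4−(39/2)) + (-59/8)·(39/2−(-2))) = ½·(117/2 + 657/4 − 2537/16) = 1027/32, so the B_3-coordinate is 1/8.
Check: 1/8 + 3/4 + 1/8 = 1.

(1/8, 3/4, 1/8)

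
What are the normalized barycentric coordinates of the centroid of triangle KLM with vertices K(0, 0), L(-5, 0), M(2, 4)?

The centroid is the average of the vertices, so each weight is 1/3.

(1/3, 1/3, 1/3)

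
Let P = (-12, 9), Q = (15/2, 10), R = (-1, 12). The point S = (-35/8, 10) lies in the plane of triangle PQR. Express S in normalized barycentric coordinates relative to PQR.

(1/2, 1/4, 1/4)

Signed area of the reference triangle: [PQR] = ½·((-12)·(10−12) + (15/2)·(12−9) + (-1)·(9−10)) = ½·(24 + 45/2 + 1) = 95/4.
[SQR] = ½·((-35/8)·(10−12) + (15/2)·(12−10) + (-1)·(10−10)) = ½·(35/4 + 15 + 0) = 95/8, so the P-coordinate is (95/8)/(95/4) = 1/2.
[PSR] = ½·((-12)·(10−12) + (-35/8)·(12−9) + (-1)·(9−10)) = ½·(24 − 105/8 + 1) = 95/16, so the Q-coordinate is 1/4.
[PQS] = ½·((-12)·(10−10) + (15/2)·(10−9) + (-35/8)·(9−10)) = ½·(0 + 15/2 + 35/8) = 95/16, so the R-coordinate is 1/4.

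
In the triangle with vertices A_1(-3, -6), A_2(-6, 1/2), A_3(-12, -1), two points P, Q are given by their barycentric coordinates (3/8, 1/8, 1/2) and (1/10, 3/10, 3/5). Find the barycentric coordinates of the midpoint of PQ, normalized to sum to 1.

(19/80, 17/80, 11/20)

Since both coordinate triples sum to 1, the midpoint's barycentrics are the componentwise average.
(3/8+1/10)/2 = 19/80; similarly 17/80 and 11/20.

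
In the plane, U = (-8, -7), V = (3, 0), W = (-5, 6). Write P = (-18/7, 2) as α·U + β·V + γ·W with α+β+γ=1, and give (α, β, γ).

(1/7, 5/14, 1/2)

Signed area of the reference triangle: [UVW] = ½·((-8)·(0−6) + 3·(6−(-7)) + (-5)·(-7−0)) = ½·(48 + 39 + 35) = 61.
[PVW] = ½·((-18/7)·(0−6) + 3·(6−2) + (-5)·(2−0)) = ½·(108/7 + 12 − 10) = 61/7, so the U-coordinate is (61/7)/61 = 1/7.
[UPW] = ½·((-8)·(2−6) + (-18/7)·(6−(-7)) + (-5)·(-7−2)) = ½·(32 − 234/7 + 45) = 305/14, so the V-coordinate is 5/14.
[UVP] = ½·((-8)·(0−2) + 3·(2−(-7)) + (-18/7)·(-7−0)) = ½·(16 + 27 + 18) = 61/2, so the W-coordinate is 1/2.
Check: 1/7 + 5/14 + 1/2 = 1.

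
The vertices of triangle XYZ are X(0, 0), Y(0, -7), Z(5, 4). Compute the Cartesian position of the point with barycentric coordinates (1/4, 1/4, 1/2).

(5/2, 1/4)

W = (1/4)·X + (1/4)·Y + (1/2)·Z.
x-coordinate: (1/4)·0 + (1/4)·0 + (1/2)·5 = 5/2.
y-coordinate: (1/4)·0 + (1/4)·(-7) + (1/2)·4 = 1/4.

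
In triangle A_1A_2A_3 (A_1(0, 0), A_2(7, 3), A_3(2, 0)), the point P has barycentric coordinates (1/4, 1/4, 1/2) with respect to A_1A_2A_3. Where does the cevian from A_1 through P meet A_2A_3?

Line A_1P meets A_2A_3 where the A_1-coordinate vanishes; zeroing P's A_1-weight and renormalizing leaves A_2, A_3-weights 1/4 : 1/2 → (1/3, 2/3).
So Q = (1/3)·A_2 + (2/3)·A_3 = (11/3, 1).

(11/3, 1)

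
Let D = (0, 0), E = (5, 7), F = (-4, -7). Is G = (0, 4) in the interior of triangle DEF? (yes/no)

Barycentric coordinates of G: (43/7, -16/7, -20/7).
The three coordinates are positive, negative, negative; a point is interior exactly when all three are positive.

no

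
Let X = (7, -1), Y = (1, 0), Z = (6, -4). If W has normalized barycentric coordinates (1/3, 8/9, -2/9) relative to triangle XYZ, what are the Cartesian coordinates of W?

W = (1/3)·X + (8/9)·Y + (-2/9)·Z.
x-coordinate: (1/3)·7 + (8/9)·1 + (-2/9)·6 = 17/9.
y-coordinate: (1/3)·(-1) + (8/9)·0 + (-2/9)·(-4) = 5/9.

(17/9, 5/9)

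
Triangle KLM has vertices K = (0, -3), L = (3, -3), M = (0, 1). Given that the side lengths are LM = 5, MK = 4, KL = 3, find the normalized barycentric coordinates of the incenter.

(5/12, 1/3, 1/4)

The incenter has barycentric coordinates proportional to the opposite side lengths: (5 : 4 : 3).
Normalizing by 5+4+3 = 12 gives (5/12, 1/3, 1/4).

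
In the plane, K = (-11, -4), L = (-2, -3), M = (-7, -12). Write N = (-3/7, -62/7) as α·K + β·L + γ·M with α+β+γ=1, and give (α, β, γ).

(-4/7, 6/7, 5/7)

Signed area of the reference triangle: [KLM] = ½·((-11)·(-3−(-12)) + (-2)·(-12−(-4)) + (-7)·(-4−(-3))) = ½·(-99 + 16 + 7) = -38.
[NLM] = ½·((-3/7)·(-3−(-12)) + (-2)·(-12−(-62/7)) + (-7)·(-62/7−(-3))) = ½·(-27/7 + 44/7 + 41) = 152/7, so the K-coordinate is (152/7)/(-38) = -4/7.
[KNM] = ½·((-11)·(-62/7−(-12)) + (-3/7)·(-12−(-4)) + (-7)·(-4−(-62/7))) = ½·(-242/7 + 24/7 − 34) = -228/7, so the L-coordinate is 6/7.
[KLN] = ½·((-11)·(-3−(-62/7)) + (-2)·(-62/7−(-4)) + (-3/7)·(-4−(-3))) = ½·(-451/7 + 68/7 + 3/7) = -190/7, so the M-coordinate is 5/7.
Check: -4/7 + 6/7 + 5/7 = 1.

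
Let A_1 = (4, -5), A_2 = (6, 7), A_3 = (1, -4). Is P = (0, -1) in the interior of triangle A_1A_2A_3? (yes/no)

no

Barycentric coordinates of P: (-13/19, 4/19, 28/19).
The three coordinates are negative, positive, positive; a point is interior exactly when all three are positive.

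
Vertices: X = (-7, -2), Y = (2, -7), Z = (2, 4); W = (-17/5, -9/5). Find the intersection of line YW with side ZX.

Barycentric coordinates of W with respect to XYZ: (3/5, 1/5, 1/5).
On side ZX the Y-coordinate is zero; dropping W's Y-weight 1/5 and renormalizing the remaining 1/5 : 3/5 gives weights 1/4, 3/4 on Z, X.
V = (1/4)·(2, 4) + (3/4)·(-7, -2) = (-19/4, -1/2).

(-19/4, -1/2)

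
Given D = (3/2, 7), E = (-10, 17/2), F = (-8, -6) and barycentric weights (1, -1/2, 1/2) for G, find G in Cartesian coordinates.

G = 1·D + (-1/2)·E + (1/2)·F.
x-coordinate: 1·(3/2) + (-1/2)·(-10) + (1/2)·(-8) = 5/2.
y-coordinate: 1·7 + (-1/2)·(17/2) + (1/2)·(-6) = -1/4.

(5/2, -1/4)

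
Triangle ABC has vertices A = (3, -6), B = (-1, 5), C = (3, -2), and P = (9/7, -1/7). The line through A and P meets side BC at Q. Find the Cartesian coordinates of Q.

Barycentric coordinates of P with respect to ABC: (2/7, 3/7, 2/7).
On side BC the A-coordinate is zero; dropping P's A-weight 2/7 and renormalizing the remaining 3/7 : 2/7 gives weights 3/5, 2/5 on B, C.
Q = (3/5)·(-1, 5) + (2/5)·(3, -2) = (3/5, 11/5).

(3/5, 11/5)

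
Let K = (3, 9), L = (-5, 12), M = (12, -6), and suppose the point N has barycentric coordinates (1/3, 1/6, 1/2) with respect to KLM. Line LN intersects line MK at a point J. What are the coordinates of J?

(42/5, 0)

Line LN meets MK where the L-coordinate vanishes; zeroing N's L-weight and renormalizing leaves M, K-weights 1/2 : 1/3 → (3/5, 2/5).
So J = (3/5)·M + (2/5)·K = (42/5, 0).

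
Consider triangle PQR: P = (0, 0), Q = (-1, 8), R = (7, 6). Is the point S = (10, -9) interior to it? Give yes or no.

no

Barycentric coordinates of S: (57/31, -123/62, 71/62).
The three coordinates are positive, negative, positive; a point is interior exactly when all three are positive.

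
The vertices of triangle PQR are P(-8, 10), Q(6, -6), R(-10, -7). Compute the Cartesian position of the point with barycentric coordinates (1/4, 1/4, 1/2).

S = (1/4)·P + (1/4)·Q + (1/2)·R.
x-coordinate: (1/4)·(-8) + (1/4)·6 + (1/2)·(-10) = -11/2.
y-coordinate: (1/4)·10 + (1/4)·(-6) + (1/2)·(-7) = -5/2.

(-11/2, -5/2)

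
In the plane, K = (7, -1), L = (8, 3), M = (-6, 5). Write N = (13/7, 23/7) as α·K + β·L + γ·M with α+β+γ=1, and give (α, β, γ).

(1/7, 3/7, 3/7)

Signed area of the reference triangle: [KLM] = ½·(7·(3−5) + 8·(5−(-1)) + (-6)·(-1−3)) = ½·(-14 + 48 + 24) = 29.
[NLM] = ½·((13/7)·(3−5) + 8·(5−(23/7)) + (-6)·(23/7−3)) = ½·(-26/7 + 96/7 − 12/7) = 29/7, so the K-coordinate is (29/7)/29 = 1/7.
[KNM] = ½·(7·(23/7−5) + (13/7)·(5−(-1)) + (-6)·(-1−(23/7))) = ½·(-12 + 78/7 + 180/7) = 87/7, so the L-coordinate is 3/7.
[KLN] = ½·(7·(3−(23/7)) + 8·(23/7−(-1)) + (13/7)·(-1−3)) = ½·(-2 + 240/7 − 52/7) = 87/7, so the M-coordinate is 3/7.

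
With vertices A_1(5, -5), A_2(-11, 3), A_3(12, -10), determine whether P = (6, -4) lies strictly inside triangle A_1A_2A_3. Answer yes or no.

Barycentric coordinates of P: (5/2, -1/2, -1).
The three coordinates are positive, negative, negative; a point is interior exactly when all three are positive.

no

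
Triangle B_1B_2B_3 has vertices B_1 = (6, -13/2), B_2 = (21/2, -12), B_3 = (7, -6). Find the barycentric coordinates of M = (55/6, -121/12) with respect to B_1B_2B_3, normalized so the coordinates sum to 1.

Signed area of the reference triangle: [B_1B_2B_3] = ½·(6·(-12−(-6)) + (21/2)·(-6−(-13/2)) + 7·(-13/2−(-12))) = ½·(-36 + 21/4 + 77/2) = 31/8.
[MB_2B_3] = ½·((55/6)·(-12−(-6)) + (21/2)·(-6−(-121/12)) + 7·(-121/12−(-12))) = ½·(-55 + 343/8 + 161/12) = 31/48, so the B_1-coordinate is (31/48)/(31/8) = 1/6.
[B_1MB_3] = ½·(6·(-121/12−(-6)) + (55/6)·(-6−(-13/2)) + 7·(-13/2−(-121/12))) = ½·(-49/2 + 55/12 + 301/12) = 31/12, so the B_2-coordinate is 2/3.
[B_1B_2M] = ½·(6·(-12−(-121/12)) + (21/2)·(-121/12−(-13/2)) + (55/6)·(-13/2−(-12))) = ½·(-23/2 − 301/8 + 605/12) = 31/48, so the B_3-coordinate is 1/6.

(1/6, 2/3, 1/6)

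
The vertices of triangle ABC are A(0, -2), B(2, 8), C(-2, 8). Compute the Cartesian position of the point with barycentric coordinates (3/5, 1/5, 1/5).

P = (3/5)·A + (1/5)·B + (1/5)·C.
x-coordinate: (3/5)·0 + (1/5)·2 + (1/5)·(-2) = 0.
y-coordinate: (3/5)·(-2) + (1/5)·8 + (1/5)·8 = 2.

(0, 2)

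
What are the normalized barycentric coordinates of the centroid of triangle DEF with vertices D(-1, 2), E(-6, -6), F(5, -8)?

The centroid is the average of the vertices, so each weight is 1/3.

(1/3, 1/3, 1/3)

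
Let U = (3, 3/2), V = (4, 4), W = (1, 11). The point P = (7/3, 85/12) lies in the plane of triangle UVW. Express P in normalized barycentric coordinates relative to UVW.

Signed area of the reference triangle: [UVW] = ½·(3·(4−11) + 4·(11−(3/2)) + 1·(3/2−4)) = ½·(-21 + 38 − 5/2) = 29/4.
[PVW] = ½·((7/3)·(4−11) + 4·(11−(85/12)) + 1·(85/12−4)) = ½·(-49/3 + 47/3 + 37/12) = 29/24, so the U-coordinate is (29/24)/(29/4) = 1/6.
[UPW] = ½·(3·(85/12−11) + (7/3)·(11−(3/2)) + 1·(3/2−(85/12))) = ½·(-47/4 + 133/6 − 67/12) = 29/12, so the V-coordinate is 1/3.
[UVP] = ½·(3·(4−(85/12)) + 4·(85/12−(3/2)) + (7/3)·(3/2−4)) = ½·(-37/4 + 67/3 − 35/6) = 29/8, so the W-coordinate is 1/2.
Check: 1/6 + 1/3 + 1/2 = 1.

(1/6, 1/3, 1/2)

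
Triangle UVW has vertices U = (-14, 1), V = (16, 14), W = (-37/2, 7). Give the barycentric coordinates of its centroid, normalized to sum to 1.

The centroid is the average of the vertices, so each weight is 1/3.

(1/3, 1/3, 1/3)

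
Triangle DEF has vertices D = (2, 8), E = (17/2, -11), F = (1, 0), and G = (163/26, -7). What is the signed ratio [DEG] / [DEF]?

3/13

[DEF] = ½·(2·(-11−0) + (17/2)·(0−8) + 1·(8−(-11))) = ½·(-22 − 68 + 19) = -71/2.
[DEG] = ½·(2·(-11−(-7)) + (17/2)·(-7−8) + (163/26)·(8−(-11))) = ½·(-8 − 255/2 + 3097/26) = -213/26, so the ratio is (-213/26)/(-71/2) = 3/13.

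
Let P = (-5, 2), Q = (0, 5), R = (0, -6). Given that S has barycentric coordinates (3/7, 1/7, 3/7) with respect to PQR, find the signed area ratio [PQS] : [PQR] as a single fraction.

3/7

The signed ratio [PQS]/[PQR] equals the barycentric coordinate of S at vertex R, which is 3/7.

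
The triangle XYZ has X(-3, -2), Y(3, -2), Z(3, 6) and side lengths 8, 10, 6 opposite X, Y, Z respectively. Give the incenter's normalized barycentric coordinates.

(1/3, 5/12, 1/4)

The incenter has barycentric coordinates proportional to the opposite side lengths: (8 : 10 : 6).
Normalizing by 8+10+6 = 24 gives (1/3, 5/12, 1/4).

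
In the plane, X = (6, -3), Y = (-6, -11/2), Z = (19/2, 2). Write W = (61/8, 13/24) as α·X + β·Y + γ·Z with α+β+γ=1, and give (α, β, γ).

Signed area of the reference triangle: [XYZ] = ½·(6·(-11/2−2) + (-6)·(2−(-3)) + (19/2)·(-3−(-11/2))) = ½·(-45 − 30 + 95/4) = -205/8.
[WYZ] = ½·((61/8)·(-11/2−2) + (-6)·(2−(13/24)) + (19/2)·(13/24−(-11/2))) = ½·(-915/16 − 35/4 + 2755/48) = -205/48, so the X-coordinate is (-205/48)/(-205/8) = 1/6.
[XWZ] = ½·(6·(13/24−2) + (61/8)·(2−(-3)) + (19/2)·(-3−(13/24))) = ½·(-35/4 + 305/8 − 1615/48) = -205/96, so the Y-coordinate is 1/12.
[XYW] = ½·(6·(-11/2−(13/24)) + (-6)·(13/24−(-3)) + (61/8)·(-3−(-11/2))) = ½·(-145/4 − 85/4 + 305/16) = -615/32, so the Z-coordinate is 3/4.

(1/6, 1/12, 3/4)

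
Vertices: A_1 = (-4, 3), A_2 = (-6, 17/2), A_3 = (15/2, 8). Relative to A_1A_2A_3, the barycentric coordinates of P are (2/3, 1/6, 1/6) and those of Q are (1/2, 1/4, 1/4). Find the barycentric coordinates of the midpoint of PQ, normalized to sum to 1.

Since both coordinate triples sum to 1, the midpoint's barycentrics are the componentwise average.
(2/3+1/2)/2 = 7/12; similarly 5/24 and 5/24.

(7/12, 5/24, 5/24)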